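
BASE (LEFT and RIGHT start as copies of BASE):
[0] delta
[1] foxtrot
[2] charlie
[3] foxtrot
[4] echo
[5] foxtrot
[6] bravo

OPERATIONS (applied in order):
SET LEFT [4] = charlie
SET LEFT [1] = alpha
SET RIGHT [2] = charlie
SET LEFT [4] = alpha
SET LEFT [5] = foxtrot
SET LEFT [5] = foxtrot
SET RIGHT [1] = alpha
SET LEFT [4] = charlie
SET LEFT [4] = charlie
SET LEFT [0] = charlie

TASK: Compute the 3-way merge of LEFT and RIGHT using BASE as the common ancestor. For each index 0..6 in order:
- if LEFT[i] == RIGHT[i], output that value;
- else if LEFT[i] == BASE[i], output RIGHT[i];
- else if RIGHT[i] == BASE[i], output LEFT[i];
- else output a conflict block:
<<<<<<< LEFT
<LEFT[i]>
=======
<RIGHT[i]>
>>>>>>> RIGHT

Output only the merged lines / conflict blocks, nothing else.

Answer: charlie
alpha
charlie
foxtrot
charlie
foxtrot
bravo

Derivation:
Final LEFT:  [charlie, alpha, charlie, foxtrot, charlie, foxtrot, bravo]
Final RIGHT: [delta, alpha, charlie, foxtrot, echo, foxtrot, bravo]
i=0: L=charlie, R=delta=BASE -> take LEFT -> charlie
i=1: L=alpha R=alpha -> agree -> alpha
i=2: L=charlie R=charlie -> agree -> charlie
i=3: L=foxtrot R=foxtrot -> agree -> foxtrot
i=4: L=charlie, R=echo=BASE -> take LEFT -> charlie
i=5: L=foxtrot R=foxtrot -> agree -> foxtrot
i=6: L=bravo R=bravo -> agree -> bravo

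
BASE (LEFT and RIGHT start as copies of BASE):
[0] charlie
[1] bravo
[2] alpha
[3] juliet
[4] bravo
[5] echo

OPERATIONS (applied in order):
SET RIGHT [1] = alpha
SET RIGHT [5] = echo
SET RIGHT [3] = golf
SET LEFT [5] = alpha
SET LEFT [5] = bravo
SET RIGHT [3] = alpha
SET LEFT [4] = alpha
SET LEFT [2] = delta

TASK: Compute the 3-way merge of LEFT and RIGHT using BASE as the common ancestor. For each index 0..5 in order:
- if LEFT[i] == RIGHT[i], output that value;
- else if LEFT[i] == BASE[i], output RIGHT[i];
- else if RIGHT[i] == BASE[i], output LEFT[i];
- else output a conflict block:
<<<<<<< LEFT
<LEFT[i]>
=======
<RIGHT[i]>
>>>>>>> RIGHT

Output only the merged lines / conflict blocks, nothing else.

Answer: charlie
alpha
delta
alpha
alpha
bravo

Derivation:
Final LEFT:  [charlie, bravo, delta, juliet, alpha, bravo]
Final RIGHT: [charlie, alpha, alpha, alpha, bravo, echo]
i=0: L=charlie R=charlie -> agree -> charlie
i=1: L=bravo=BASE, R=alpha -> take RIGHT -> alpha
i=2: L=delta, R=alpha=BASE -> take LEFT -> delta
i=3: L=juliet=BASE, R=alpha -> take RIGHT -> alpha
i=4: L=alpha, R=bravo=BASE -> take LEFT -> alpha
i=5: L=bravo, R=echo=BASE -> take LEFT -> bravo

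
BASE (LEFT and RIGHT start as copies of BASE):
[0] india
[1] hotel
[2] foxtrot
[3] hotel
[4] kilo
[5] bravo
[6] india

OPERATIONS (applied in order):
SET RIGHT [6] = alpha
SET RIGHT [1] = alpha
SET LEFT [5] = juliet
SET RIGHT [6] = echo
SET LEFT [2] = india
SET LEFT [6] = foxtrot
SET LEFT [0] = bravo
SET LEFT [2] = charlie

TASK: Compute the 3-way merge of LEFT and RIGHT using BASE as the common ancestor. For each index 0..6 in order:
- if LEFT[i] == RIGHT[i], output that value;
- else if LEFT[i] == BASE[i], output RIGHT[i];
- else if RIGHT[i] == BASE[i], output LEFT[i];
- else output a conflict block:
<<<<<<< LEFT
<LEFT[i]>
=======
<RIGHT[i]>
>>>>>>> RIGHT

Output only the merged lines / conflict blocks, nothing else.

Final LEFT:  [bravo, hotel, charlie, hotel, kilo, juliet, foxtrot]
Final RIGHT: [india, alpha, foxtrot, hotel, kilo, bravo, echo]
i=0: L=bravo, R=india=BASE -> take LEFT -> bravo
i=1: L=hotel=BASE, R=alpha -> take RIGHT -> alpha
i=2: L=charlie, R=foxtrot=BASE -> take LEFT -> charlie
i=3: L=hotel R=hotel -> agree -> hotel
i=4: L=kilo R=kilo -> agree -> kilo
i=5: L=juliet, R=bravo=BASE -> take LEFT -> juliet
i=6: BASE=india L=foxtrot R=echo all differ -> CONFLICT

Answer: bravo
alpha
charlie
hotel
kilo
juliet
<<<<<<< LEFT
foxtrot
=======
echo
>>>>>>> RIGHT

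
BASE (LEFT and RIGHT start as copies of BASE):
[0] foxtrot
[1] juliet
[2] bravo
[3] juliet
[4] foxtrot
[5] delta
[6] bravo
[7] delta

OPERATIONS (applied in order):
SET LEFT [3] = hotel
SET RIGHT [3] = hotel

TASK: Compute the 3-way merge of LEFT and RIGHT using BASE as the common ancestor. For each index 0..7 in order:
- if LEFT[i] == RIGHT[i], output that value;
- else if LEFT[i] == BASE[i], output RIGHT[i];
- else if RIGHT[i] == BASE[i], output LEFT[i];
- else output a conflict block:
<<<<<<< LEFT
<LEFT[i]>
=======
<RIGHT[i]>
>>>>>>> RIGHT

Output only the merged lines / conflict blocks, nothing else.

Final LEFT:  [foxtrot, juliet, bravo, hotel, foxtrot, delta, bravo, delta]
Final RIGHT: [foxtrot, juliet, bravo, hotel, foxtrot, delta, bravo, delta]
i=0: L=foxtrot R=foxtrot -> agree -> foxtrot
i=1: L=juliet R=juliet -> agree -> juliet
i=2: L=bravo R=bravo -> agree -> bravo
i=3: L=hotel R=hotel -> agree -> hotel
i=4: L=foxtrot R=foxtrot -> agree -> foxtrot
i=5: L=delta R=delta -> agree -> delta
i=6: L=bravo R=bravo -> agree -> bravo
i=7: L=delta R=delta -> agree -> delta

Answer: foxtrot
juliet
bravo
hotel
foxtrot
delta
bravo
delta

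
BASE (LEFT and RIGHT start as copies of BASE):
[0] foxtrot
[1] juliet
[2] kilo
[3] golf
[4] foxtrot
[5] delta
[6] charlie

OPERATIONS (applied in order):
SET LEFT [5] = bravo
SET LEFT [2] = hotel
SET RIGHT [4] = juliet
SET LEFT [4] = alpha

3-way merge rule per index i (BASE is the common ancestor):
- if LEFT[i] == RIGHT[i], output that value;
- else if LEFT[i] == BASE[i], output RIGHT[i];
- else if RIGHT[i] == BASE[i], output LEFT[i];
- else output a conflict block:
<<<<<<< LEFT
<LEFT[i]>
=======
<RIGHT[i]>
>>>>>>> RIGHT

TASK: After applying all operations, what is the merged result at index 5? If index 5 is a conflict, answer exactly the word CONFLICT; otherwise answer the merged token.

Answer: bravo

Derivation:
Final LEFT:  [foxtrot, juliet, hotel, golf, alpha, bravo, charlie]
Final RIGHT: [foxtrot, juliet, kilo, golf, juliet, delta, charlie]
i=0: L=foxtrot R=foxtrot -> agree -> foxtrot
i=1: L=juliet R=juliet -> agree -> juliet
i=2: L=hotel, R=kilo=BASE -> take LEFT -> hotel
i=3: L=golf R=golf -> agree -> golf
i=4: BASE=foxtrot L=alpha R=juliet all differ -> CONFLICT
i=5: L=bravo, R=delta=BASE -> take LEFT -> bravo
i=6: L=charlie R=charlie -> agree -> charlie
Index 5 -> bravo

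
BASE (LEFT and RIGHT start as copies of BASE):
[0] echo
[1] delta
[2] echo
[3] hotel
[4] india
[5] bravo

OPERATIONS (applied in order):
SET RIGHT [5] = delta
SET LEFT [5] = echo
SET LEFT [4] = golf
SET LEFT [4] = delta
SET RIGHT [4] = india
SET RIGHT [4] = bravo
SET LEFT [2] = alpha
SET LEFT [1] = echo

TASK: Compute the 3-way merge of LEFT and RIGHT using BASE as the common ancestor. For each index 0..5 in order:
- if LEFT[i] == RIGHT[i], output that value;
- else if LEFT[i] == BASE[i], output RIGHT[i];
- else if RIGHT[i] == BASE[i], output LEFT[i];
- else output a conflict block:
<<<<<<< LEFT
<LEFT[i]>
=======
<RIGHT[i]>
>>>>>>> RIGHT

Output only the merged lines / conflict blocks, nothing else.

Final LEFT:  [echo, echo, alpha, hotel, delta, echo]
Final RIGHT: [echo, delta, echo, hotel, bravo, delta]
i=0: L=echo R=echo -> agree -> echo
i=1: L=echo, R=delta=BASE -> take LEFT -> echo
i=2: L=alpha, R=echo=BASE -> take LEFT -> alpha
i=3: L=hotel R=hotel -> agree -> hotel
i=4: BASE=india L=delta R=bravo all differ -> CONFLICT
i=5: BASE=bravo L=echo R=delta all differ -> CONFLICT

Answer: echo
echo
alpha
hotel
<<<<<<< LEFT
delta
=======
bravo
>>>>>>> RIGHT
<<<<<<< LEFT
echo
=======
delta
>>>>>>> RIGHT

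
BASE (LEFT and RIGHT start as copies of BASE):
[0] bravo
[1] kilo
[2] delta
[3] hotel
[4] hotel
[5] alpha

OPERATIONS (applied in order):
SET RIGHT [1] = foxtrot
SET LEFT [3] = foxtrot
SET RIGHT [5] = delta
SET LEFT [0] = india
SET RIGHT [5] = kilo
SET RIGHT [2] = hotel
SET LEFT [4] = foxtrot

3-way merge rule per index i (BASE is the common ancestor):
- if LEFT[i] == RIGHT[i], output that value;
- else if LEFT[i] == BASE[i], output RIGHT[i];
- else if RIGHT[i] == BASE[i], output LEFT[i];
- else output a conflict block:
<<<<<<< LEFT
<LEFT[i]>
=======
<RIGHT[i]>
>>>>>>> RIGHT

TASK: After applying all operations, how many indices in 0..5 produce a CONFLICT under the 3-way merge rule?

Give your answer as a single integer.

Answer: 0

Derivation:
Final LEFT:  [india, kilo, delta, foxtrot, foxtrot, alpha]
Final RIGHT: [bravo, foxtrot, hotel, hotel, hotel, kilo]
i=0: L=india, R=bravo=BASE -> take LEFT -> india
i=1: L=kilo=BASE, R=foxtrot -> take RIGHT -> foxtrot
i=2: L=delta=BASE, R=hotel -> take RIGHT -> hotel
i=3: L=foxtrot, R=hotel=BASE -> take LEFT -> foxtrot
i=4: L=foxtrot, R=hotel=BASE -> take LEFT -> foxtrot
i=5: L=alpha=BASE, R=kilo -> take RIGHT -> kilo
Conflict count: 0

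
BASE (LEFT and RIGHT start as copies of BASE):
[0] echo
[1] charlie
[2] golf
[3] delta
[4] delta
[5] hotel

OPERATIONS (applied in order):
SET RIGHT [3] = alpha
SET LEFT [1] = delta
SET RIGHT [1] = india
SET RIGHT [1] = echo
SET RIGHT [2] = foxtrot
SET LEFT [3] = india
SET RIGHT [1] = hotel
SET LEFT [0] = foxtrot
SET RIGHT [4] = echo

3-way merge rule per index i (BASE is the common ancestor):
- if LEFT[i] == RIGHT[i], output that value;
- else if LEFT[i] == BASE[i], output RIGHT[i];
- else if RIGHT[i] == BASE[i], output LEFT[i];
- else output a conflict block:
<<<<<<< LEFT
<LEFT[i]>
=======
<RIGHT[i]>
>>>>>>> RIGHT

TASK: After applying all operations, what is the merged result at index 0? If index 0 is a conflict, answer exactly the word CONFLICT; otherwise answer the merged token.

Final LEFT:  [foxtrot, delta, golf, india, delta, hotel]
Final RIGHT: [echo, hotel, foxtrot, alpha, echo, hotel]
i=0: L=foxtrot, R=echo=BASE -> take LEFT -> foxtrot
i=1: BASE=charlie L=delta R=hotel all differ -> CONFLICT
i=2: L=golf=BASE, R=foxtrot -> take RIGHT -> foxtrot
i=3: BASE=delta L=india R=alpha all differ -> CONFLICT
i=4: L=delta=BASE, R=echo -> take RIGHT -> echo
i=5: L=hotel R=hotel -> agree -> hotel
Index 0 -> foxtrot

Answer: foxtrot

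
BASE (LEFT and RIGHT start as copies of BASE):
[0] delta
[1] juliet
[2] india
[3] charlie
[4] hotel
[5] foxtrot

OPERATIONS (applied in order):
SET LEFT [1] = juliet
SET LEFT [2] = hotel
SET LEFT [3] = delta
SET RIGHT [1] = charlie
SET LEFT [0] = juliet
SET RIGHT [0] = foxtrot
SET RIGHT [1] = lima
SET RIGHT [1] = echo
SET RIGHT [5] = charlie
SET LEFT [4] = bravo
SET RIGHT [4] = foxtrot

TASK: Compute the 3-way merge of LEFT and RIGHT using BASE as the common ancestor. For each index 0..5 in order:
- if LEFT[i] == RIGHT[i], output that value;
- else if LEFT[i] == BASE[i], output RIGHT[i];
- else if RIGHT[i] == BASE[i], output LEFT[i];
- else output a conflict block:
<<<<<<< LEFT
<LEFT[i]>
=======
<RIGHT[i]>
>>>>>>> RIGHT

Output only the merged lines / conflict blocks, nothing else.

Answer: <<<<<<< LEFT
juliet
=======
foxtrot
>>>>>>> RIGHT
echo
hotel
delta
<<<<<<< LEFT
bravo
=======
foxtrot
>>>>>>> RIGHT
charlie

Derivation:
Final LEFT:  [juliet, juliet, hotel, delta, bravo, foxtrot]
Final RIGHT: [foxtrot, echo, india, charlie, foxtrot, charlie]
i=0: BASE=delta L=juliet R=foxtrot all differ -> CONFLICT
i=1: L=juliet=BASE, R=echo -> take RIGHT -> echo
i=2: L=hotel, R=india=BASE -> take LEFT -> hotel
i=3: L=delta, R=charlie=BASE -> take LEFT -> delta
i=4: BASE=hotel L=bravo R=foxtrot all differ -> CONFLICT
i=5: L=foxtrot=BASE, R=charlie -> take RIGHT -> charlie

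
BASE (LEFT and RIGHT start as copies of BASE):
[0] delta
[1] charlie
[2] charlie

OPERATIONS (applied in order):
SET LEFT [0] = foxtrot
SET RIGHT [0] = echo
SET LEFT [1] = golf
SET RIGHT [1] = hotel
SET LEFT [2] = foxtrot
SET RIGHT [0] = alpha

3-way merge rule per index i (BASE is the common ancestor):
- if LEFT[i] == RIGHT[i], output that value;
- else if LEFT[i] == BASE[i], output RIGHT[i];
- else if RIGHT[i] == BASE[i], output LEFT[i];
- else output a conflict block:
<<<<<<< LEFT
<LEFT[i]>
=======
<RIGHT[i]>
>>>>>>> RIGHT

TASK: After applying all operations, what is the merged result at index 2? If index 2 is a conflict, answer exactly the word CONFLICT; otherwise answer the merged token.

Final LEFT:  [foxtrot, golf, foxtrot]
Final RIGHT: [alpha, hotel, charlie]
i=0: BASE=delta L=foxtrot R=alpha all differ -> CONFLICT
i=1: BASE=charlie L=golf R=hotel all differ -> CONFLICT
i=2: L=foxtrot, R=charlie=BASE -> take LEFT -> foxtrot
Index 2 -> foxtrot

Answer: foxtrot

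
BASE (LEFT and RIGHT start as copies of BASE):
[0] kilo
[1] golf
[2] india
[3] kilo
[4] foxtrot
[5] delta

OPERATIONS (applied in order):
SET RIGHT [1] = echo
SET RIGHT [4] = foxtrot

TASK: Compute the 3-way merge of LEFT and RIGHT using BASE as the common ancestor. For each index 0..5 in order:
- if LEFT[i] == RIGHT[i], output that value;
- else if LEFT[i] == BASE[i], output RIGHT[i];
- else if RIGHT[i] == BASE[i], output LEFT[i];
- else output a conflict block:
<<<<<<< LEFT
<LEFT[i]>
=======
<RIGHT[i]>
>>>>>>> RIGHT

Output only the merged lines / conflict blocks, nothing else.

Final LEFT:  [kilo, golf, india, kilo, foxtrot, delta]
Final RIGHT: [kilo, echo, india, kilo, foxtrot, delta]
i=0: L=kilo R=kilo -> agree -> kilo
i=1: L=golf=BASE, R=echo -> take RIGHT -> echo
i=2: L=india R=india -> agree -> india
i=3: L=kilo R=kilo -> agree -> kilo
i=4: L=foxtrot R=foxtrot -> agree -> foxtrot
i=5: L=delta R=delta -> agree -> delta

Answer: kilo
echo
india
kilo
foxtrot
delta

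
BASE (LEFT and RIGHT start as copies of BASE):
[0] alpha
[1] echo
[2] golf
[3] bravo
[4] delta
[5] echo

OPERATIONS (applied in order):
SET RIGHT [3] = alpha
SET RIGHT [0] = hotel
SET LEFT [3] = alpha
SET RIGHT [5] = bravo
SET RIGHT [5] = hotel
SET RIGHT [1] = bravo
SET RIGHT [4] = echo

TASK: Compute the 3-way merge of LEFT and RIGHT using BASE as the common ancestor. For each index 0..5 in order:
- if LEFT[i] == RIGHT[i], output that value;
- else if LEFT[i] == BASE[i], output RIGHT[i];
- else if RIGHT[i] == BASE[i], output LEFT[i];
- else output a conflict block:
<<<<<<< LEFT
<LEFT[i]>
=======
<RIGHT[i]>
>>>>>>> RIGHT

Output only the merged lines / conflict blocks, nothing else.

Answer: hotel
bravo
golf
alpha
echo
hotel

Derivation:
Final LEFT:  [alpha, echo, golf, alpha, delta, echo]
Final RIGHT: [hotel, bravo, golf, alpha, echo, hotel]
i=0: L=alpha=BASE, R=hotel -> take RIGHT -> hotel
i=1: L=echo=BASE, R=bravo -> take RIGHT -> bravo
i=2: L=golf R=golf -> agree -> golf
i=3: L=alpha R=alpha -> agree -> alpha
i=4: L=delta=BASE, R=echo -> take RIGHT -> echo
i=5: L=echo=BASE, R=hotel -> take RIGHT -> hotel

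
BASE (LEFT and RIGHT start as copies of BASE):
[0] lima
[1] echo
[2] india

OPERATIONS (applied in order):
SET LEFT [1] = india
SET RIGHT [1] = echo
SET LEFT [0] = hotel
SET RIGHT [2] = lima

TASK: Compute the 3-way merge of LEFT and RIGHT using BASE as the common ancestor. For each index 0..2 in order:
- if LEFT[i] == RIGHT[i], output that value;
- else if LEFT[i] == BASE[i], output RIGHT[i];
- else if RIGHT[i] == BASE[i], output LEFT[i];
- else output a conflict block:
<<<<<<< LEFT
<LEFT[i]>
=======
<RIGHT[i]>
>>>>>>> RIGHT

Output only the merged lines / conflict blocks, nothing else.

Answer: hotel
india
lima

Derivation:
Final LEFT:  [hotel, india, india]
Final RIGHT: [lima, echo, lima]
i=0: L=hotel, R=lima=BASE -> take LEFT -> hotel
i=1: L=india, R=echo=BASE -> take LEFT -> india
i=2: L=india=BASE, R=lima -> take RIGHT -> lima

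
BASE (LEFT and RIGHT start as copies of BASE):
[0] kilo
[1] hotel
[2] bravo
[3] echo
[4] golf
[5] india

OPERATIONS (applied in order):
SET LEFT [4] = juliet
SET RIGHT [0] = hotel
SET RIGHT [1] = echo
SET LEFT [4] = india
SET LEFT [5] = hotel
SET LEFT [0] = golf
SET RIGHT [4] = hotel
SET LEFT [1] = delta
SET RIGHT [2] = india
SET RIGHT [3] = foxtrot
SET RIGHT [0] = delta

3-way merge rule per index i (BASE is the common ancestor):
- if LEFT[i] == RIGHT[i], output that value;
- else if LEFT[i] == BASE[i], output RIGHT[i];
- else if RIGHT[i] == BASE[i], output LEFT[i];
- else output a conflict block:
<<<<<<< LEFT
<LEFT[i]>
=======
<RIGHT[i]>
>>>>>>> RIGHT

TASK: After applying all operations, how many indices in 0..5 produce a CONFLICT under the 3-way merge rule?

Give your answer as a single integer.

Final LEFT:  [golf, delta, bravo, echo, india, hotel]
Final RIGHT: [delta, echo, india, foxtrot, hotel, india]
i=0: BASE=kilo L=golf R=delta all differ -> CONFLICT
i=1: BASE=hotel L=delta R=echo all differ -> CONFLICT
i=2: L=bravo=BASE, R=india -> take RIGHT -> india
i=3: L=echo=BASE, R=foxtrot -> take RIGHT -> foxtrot
i=4: BASE=golf L=india R=hotel all differ -> CONFLICT
i=5: L=hotel, R=india=BASE -> take LEFT -> hotel
Conflict count: 3

Answer: 3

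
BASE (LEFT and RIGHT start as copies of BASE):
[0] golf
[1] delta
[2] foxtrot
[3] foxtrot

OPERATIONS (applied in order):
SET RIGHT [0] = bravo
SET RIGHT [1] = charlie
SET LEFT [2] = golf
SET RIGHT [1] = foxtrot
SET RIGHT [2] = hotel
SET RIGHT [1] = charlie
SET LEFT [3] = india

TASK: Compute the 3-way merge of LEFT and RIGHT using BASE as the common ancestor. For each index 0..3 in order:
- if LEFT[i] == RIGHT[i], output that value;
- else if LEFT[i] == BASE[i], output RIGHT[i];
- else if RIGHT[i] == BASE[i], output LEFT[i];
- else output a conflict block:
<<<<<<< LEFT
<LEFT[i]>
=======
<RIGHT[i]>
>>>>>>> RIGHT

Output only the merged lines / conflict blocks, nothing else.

Answer: bravo
charlie
<<<<<<< LEFT
golf
=======
hotel
>>>>>>> RIGHT
india

Derivation:
Final LEFT:  [golf, delta, golf, india]
Final RIGHT: [bravo, charlie, hotel, foxtrot]
i=0: L=golf=BASE, R=bravo -> take RIGHT -> bravo
i=1: L=delta=BASE, R=charlie -> take RIGHT -> charlie
i=2: BASE=foxtrot L=golf R=hotel all differ -> CONFLICT
i=3: L=india, R=foxtrot=BASE -> take LEFT -> india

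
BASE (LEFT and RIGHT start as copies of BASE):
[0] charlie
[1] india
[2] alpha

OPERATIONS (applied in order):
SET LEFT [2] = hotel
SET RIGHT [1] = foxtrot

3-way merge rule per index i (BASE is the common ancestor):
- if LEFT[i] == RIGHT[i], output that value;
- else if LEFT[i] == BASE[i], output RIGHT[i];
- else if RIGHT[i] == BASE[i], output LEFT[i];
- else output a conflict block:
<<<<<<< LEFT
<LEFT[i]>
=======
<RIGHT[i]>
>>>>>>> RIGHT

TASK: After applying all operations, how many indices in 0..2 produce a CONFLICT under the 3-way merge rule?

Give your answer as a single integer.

Final LEFT:  [charlie, india, hotel]
Final RIGHT: [charlie, foxtrot, alpha]
i=0: L=charlie R=charlie -> agree -> charlie
i=1: L=india=BASE, R=foxtrot -> take RIGHT -> foxtrot
i=2: L=hotel, R=alpha=BASE -> take LEFT -> hotel
Conflict count: 0

Answer: 0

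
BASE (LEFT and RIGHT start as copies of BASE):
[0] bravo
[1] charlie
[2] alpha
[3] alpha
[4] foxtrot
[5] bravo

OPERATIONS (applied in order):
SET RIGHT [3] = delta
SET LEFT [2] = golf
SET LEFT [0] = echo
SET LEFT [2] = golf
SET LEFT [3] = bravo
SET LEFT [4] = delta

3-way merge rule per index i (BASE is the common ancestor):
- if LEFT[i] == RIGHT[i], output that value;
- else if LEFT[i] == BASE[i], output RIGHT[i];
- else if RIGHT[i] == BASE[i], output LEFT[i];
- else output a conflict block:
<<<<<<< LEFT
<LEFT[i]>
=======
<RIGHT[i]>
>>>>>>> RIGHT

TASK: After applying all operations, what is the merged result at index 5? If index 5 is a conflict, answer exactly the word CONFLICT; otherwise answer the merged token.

Answer: bravo

Derivation:
Final LEFT:  [echo, charlie, golf, bravo, delta, bravo]
Final RIGHT: [bravo, charlie, alpha, delta, foxtrot, bravo]
i=0: L=echo, R=bravo=BASE -> take LEFT -> echo
i=1: L=charlie R=charlie -> agree -> charlie
i=2: L=golf, R=alpha=BASE -> take LEFT -> golf
i=3: BASE=alpha L=bravo R=delta all differ -> CONFLICT
i=4: L=delta, R=foxtrot=BASE -> take LEFT -> delta
i=5: L=bravo R=bravo -> agree -> bravo
Index 5 -> bravo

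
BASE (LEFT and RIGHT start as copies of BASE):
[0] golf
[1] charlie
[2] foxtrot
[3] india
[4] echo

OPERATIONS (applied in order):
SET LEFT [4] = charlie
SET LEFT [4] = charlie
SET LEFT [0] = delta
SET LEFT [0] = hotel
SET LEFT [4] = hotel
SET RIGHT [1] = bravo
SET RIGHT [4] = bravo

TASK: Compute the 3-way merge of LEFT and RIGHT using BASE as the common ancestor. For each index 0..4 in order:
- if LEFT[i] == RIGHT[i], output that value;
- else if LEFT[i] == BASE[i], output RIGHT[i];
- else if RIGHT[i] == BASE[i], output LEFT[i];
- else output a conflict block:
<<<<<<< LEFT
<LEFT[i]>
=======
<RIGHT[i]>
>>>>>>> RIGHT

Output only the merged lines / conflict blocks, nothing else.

Final LEFT:  [hotel, charlie, foxtrot, india, hotel]
Final RIGHT: [golf, bravo, foxtrot, india, bravo]
i=0: L=hotel, R=golf=BASE -> take LEFT -> hotel
i=1: L=charlie=BASE, R=bravo -> take RIGHT -> bravo
i=2: L=foxtrot R=foxtrot -> agree -> foxtrot
i=3: L=india R=india -> agree -> india
i=4: BASE=echo L=hotel R=bravo all differ -> CONFLICT

Answer: hotel
bravo
foxtrot
india
<<<<<<< LEFT
hotel
=======
bravo
>>>>>>> RIGHT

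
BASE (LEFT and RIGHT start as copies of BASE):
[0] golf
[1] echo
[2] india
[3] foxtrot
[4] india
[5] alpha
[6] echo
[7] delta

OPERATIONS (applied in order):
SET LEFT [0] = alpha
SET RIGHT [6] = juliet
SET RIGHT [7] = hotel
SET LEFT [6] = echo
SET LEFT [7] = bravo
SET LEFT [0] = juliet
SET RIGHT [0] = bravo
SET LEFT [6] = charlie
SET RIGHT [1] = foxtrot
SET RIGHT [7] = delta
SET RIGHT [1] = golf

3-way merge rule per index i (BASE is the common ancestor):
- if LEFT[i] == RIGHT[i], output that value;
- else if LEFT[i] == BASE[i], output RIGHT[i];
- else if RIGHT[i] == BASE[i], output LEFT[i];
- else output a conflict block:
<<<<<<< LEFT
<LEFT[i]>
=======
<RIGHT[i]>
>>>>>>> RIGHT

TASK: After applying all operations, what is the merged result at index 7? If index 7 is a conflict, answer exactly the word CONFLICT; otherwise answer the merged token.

Answer: bravo

Derivation:
Final LEFT:  [juliet, echo, india, foxtrot, india, alpha, charlie, bravo]
Final RIGHT: [bravo, golf, india, foxtrot, india, alpha, juliet, delta]
i=0: BASE=golf L=juliet R=bravo all differ -> CONFLICT
i=1: L=echo=BASE, R=golf -> take RIGHT -> golf
i=2: L=india R=india -> agree -> india
i=3: L=foxtrot R=foxtrot -> agree -> foxtrot
i=4: L=india R=india -> agree -> india
i=5: L=alpha R=alpha -> agree -> alpha
i=6: BASE=echo L=charlie R=juliet all differ -> CONFLICT
i=7: L=bravo, R=delta=BASE -> take LEFT -> bravo
Index 7 -> bravo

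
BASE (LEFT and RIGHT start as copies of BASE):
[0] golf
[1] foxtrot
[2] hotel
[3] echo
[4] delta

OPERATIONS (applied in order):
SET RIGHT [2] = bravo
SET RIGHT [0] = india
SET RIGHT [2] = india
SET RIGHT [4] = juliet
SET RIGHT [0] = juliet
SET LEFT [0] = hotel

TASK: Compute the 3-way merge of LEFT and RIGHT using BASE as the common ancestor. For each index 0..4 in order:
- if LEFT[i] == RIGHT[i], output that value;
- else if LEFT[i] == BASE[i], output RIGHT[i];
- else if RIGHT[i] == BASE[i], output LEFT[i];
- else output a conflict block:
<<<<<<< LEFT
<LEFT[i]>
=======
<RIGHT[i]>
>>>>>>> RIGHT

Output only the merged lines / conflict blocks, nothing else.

Answer: <<<<<<< LEFT
hotel
=======
juliet
>>>>>>> RIGHT
foxtrot
india
echo
juliet

Derivation:
Final LEFT:  [hotel, foxtrot, hotel, echo, delta]
Final RIGHT: [juliet, foxtrot, india, echo, juliet]
i=0: BASE=golf L=hotel R=juliet all differ -> CONFLICT
i=1: L=foxtrot R=foxtrot -> agree -> foxtrot
i=2: L=hotel=BASE, R=india -> take RIGHT -> india
i=3: L=echo R=echo -> agree -> echo
i=4: L=delta=BASE, R=juliet -> take RIGHT -> juliet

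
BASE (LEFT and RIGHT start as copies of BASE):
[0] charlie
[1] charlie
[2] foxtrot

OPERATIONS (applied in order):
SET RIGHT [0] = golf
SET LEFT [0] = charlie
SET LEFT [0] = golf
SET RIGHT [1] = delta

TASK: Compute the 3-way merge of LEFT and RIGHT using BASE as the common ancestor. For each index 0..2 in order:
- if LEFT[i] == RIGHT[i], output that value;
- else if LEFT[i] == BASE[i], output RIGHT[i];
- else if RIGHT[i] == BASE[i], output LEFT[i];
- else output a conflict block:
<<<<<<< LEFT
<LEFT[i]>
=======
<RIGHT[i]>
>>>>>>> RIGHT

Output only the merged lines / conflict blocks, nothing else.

Final LEFT:  [golf, charlie, foxtrot]
Final RIGHT: [golf, delta, foxtrot]
i=0: L=golf R=golf -> agree -> golf
i=1: L=charlie=BASE, R=delta -> take RIGHT -> delta
i=2: L=foxtrot R=foxtrot -> agree -> foxtrot

Answer: golf
delta
foxtrot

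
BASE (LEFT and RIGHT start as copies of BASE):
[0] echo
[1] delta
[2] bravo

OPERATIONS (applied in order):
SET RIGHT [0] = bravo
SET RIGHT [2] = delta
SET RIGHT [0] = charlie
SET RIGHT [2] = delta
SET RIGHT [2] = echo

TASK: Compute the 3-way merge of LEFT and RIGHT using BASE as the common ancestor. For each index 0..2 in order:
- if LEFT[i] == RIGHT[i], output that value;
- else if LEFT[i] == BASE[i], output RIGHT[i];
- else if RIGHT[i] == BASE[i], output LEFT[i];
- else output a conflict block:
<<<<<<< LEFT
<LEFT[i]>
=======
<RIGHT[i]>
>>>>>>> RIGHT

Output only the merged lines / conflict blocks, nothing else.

Answer: charlie
delta
echo

Derivation:
Final LEFT:  [echo, delta, bravo]
Final RIGHT: [charlie, delta, echo]
i=0: L=echo=BASE, R=charlie -> take RIGHT -> charlie
i=1: L=delta R=delta -> agree -> delta
i=2: L=bravo=BASE, R=echo -> take RIGHT -> echo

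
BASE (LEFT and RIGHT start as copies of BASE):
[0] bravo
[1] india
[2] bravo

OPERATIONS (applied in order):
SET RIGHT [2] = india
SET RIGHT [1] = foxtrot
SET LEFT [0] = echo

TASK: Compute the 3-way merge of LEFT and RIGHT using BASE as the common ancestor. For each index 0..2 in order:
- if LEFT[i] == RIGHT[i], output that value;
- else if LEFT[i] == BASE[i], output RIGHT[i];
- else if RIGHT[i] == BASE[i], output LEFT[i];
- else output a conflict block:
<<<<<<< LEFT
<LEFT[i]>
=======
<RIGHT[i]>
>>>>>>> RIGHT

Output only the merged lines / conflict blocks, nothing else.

Answer: echo
foxtrot
india

Derivation:
Final LEFT:  [echo, india, bravo]
Final RIGHT: [bravo, foxtrot, india]
i=0: L=echo, R=bravo=BASE -> take LEFT -> echo
i=1: L=india=BASE, R=foxtrot -> take RIGHT -> foxtrot
i=2: L=bravo=BASE, R=india -> take RIGHT -> india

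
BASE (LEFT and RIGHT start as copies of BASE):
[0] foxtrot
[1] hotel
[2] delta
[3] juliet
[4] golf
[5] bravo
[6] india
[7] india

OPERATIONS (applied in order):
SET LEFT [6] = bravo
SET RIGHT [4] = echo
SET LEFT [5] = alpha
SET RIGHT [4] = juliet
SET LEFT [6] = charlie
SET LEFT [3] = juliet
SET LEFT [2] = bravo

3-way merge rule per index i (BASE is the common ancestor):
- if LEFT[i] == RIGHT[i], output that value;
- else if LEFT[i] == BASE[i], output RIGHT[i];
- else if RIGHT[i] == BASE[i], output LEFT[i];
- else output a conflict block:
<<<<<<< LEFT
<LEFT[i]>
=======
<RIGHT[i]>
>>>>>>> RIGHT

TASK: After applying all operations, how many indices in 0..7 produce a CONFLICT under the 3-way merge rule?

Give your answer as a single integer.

Answer: 0

Derivation:
Final LEFT:  [foxtrot, hotel, bravo, juliet, golf, alpha, charlie, india]
Final RIGHT: [foxtrot, hotel, delta, juliet, juliet, bravo, india, india]
i=0: L=foxtrot R=foxtrot -> agree -> foxtrot
i=1: L=hotel R=hotel -> agree -> hotel
i=2: L=bravo, R=delta=BASE -> take LEFT -> bravo
i=3: L=juliet R=juliet -> agree -> juliet
i=4: L=golf=BASE, R=juliet -> take RIGHT -> juliet
i=5: L=alpha, R=bravo=BASE -> take LEFT -> alpha
i=6: L=charlie, R=india=BASE -> take LEFT -> charlie
i=7: L=india R=india -> agree -> india
Conflict count: 0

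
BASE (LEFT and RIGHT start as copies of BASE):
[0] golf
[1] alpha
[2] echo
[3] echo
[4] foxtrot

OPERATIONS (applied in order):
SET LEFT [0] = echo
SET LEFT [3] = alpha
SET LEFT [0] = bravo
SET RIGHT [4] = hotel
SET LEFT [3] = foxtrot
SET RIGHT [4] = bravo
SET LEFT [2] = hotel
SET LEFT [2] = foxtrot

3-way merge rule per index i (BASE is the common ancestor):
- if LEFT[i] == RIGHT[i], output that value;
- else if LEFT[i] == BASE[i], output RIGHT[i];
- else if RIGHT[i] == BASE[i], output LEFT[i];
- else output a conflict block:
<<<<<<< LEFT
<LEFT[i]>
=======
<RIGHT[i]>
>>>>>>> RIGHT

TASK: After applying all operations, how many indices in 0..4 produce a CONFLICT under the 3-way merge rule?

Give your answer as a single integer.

Final LEFT:  [bravo, alpha, foxtrot, foxtrot, foxtrot]
Final RIGHT: [golf, alpha, echo, echo, bravo]
i=0: L=bravo, R=golf=BASE -> take LEFT -> bravo
i=1: L=alpha R=alpha -> agree -> alpha
i=2: L=foxtrot, R=echo=BASE -> take LEFT -> foxtrot
i=3: L=foxtrot, R=echo=BASE -> take LEFT -> foxtrot
i=4: L=foxtrot=BASE, R=bravo -> take RIGHT -> bravo
Conflict count: 0

Answer: 0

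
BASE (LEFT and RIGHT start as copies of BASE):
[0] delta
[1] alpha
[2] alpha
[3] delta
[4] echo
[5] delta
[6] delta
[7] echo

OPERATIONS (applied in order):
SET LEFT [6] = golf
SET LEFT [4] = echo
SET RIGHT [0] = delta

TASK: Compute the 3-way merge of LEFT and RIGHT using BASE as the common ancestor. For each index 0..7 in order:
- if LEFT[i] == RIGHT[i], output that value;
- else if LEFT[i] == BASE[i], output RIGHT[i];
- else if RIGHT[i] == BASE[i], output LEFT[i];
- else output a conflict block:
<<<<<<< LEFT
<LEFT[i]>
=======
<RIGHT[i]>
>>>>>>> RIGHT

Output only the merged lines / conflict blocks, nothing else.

Answer: delta
alpha
alpha
delta
echo
delta
golf
echo

Derivation:
Final LEFT:  [delta, alpha, alpha, delta, echo, delta, golf, echo]
Final RIGHT: [delta, alpha, alpha, delta, echo, delta, delta, echo]
i=0: L=delta R=delta -> agree -> delta
i=1: L=alpha R=alpha -> agree -> alpha
i=2: L=alpha R=alpha -> agree -> alpha
i=3: L=delta R=delta -> agree -> delta
i=4: L=echo R=echo -> agree -> echo
i=5: L=delta R=delta -> agree -> delta
i=6: L=golf, R=delta=BASE -> take LEFT -> golf
i=7: L=echo R=echo -> agree -> echo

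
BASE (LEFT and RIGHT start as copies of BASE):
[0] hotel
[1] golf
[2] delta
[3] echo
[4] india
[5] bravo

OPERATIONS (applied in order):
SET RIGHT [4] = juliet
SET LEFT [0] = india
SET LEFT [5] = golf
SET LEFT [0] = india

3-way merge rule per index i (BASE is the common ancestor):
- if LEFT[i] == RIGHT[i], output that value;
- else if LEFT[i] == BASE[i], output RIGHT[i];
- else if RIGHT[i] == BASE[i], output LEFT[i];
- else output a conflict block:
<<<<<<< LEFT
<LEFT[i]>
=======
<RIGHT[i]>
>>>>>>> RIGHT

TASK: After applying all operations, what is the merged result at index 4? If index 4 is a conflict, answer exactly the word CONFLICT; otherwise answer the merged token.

Final LEFT:  [india, golf, delta, echo, india, golf]
Final RIGHT: [hotel, golf, delta, echo, juliet, bravo]
i=0: L=india, R=hotel=BASE -> take LEFT -> india
i=1: L=golf R=golf -> agree -> golf
i=2: L=delta R=delta -> agree -> delta
i=3: L=echo R=echo -> agree -> echo
i=4: L=india=BASE, R=juliet -> take RIGHT -> juliet
i=5: L=golf, R=bravo=BASE -> take LEFT -> golf
Index 4 -> juliet

Answer: juliet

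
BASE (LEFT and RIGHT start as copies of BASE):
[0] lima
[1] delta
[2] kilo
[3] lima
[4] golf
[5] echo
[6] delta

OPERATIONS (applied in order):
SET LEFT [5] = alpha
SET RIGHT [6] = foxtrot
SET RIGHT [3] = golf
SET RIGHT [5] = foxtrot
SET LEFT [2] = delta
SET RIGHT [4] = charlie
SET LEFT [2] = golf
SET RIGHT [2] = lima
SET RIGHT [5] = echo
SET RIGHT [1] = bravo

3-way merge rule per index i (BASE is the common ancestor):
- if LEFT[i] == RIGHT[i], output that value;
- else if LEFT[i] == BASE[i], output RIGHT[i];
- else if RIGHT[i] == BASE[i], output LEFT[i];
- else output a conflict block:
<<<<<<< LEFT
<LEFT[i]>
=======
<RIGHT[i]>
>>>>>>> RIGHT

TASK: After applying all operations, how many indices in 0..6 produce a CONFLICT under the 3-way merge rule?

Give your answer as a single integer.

Answer: 1

Derivation:
Final LEFT:  [lima, delta, golf, lima, golf, alpha, delta]
Final RIGHT: [lima, bravo, lima, golf, charlie, echo, foxtrot]
i=0: L=lima R=lima -> agree -> lima
i=1: L=delta=BASE, R=bravo -> take RIGHT -> bravo
i=2: BASE=kilo L=golf R=lima all differ -> CONFLICT
i=3: L=lima=BASE, R=golf -> take RIGHT -> golf
i=4: L=golf=BASE, R=charlie -> take RIGHT -> charlie
i=5: L=alpha, R=echo=BASE -> take LEFT -> alpha
i=6: L=delta=BASE, R=foxtrot -> take RIGHT -> foxtrot
Conflict count: 1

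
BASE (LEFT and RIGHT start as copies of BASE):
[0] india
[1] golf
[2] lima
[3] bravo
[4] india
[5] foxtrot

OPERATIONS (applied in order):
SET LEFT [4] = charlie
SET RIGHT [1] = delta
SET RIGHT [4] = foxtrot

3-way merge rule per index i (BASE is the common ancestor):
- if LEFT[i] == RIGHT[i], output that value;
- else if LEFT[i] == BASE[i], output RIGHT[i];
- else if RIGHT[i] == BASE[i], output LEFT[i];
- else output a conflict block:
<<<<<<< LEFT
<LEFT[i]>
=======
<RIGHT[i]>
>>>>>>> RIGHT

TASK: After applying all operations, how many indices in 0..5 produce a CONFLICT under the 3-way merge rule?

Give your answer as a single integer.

Final LEFT:  [india, golf, lima, bravo, charlie, foxtrot]
Final RIGHT: [india, delta, lima, bravo, foxtrot, foxtrot]
i=0: L=india R=india -> agree -> india
i=1: L=golf=BASE, R=delta -> take RIGHT -> delta
i=2: L=lima R=lima -> agree -> lima
i=3: L=bravo R=bravo -> agree -> bravo
i=4: BASE=india L=charlie R=foxtrot all differ -> CONFLICT
i=5: L=foxtrot R=foxtrot -> agree -> foxtrot
Conflict count: 1

Answer: 1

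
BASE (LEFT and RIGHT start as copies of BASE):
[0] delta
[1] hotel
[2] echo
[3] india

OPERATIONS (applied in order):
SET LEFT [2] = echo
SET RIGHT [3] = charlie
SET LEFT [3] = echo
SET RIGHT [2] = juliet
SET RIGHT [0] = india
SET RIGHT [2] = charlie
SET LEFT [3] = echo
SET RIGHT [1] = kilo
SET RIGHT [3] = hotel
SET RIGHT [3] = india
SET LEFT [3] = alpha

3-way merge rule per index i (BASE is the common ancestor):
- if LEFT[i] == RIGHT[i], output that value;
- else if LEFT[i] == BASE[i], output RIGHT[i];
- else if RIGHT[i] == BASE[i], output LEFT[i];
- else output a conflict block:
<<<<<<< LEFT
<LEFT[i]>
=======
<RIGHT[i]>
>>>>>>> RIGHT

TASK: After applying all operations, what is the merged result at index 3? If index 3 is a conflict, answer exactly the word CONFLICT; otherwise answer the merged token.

Final LEFT:  [delta, hotel, echo, alpha]
Final RIGHT: [india, kilo, charlie, india]
i=0: L=delta=BASE, R=india -> take RIGHT -> india
i=1: L=hotel=BASE, R=kilo -> take RIGHT -> kilo
i=2: L=echo=BASE, R=charlie -> take RIGHT -> charlie
i=3: L=alpha, R=india=BASE -> take LEFT -> alpha
Index 3 -> alpha

Answer: alpha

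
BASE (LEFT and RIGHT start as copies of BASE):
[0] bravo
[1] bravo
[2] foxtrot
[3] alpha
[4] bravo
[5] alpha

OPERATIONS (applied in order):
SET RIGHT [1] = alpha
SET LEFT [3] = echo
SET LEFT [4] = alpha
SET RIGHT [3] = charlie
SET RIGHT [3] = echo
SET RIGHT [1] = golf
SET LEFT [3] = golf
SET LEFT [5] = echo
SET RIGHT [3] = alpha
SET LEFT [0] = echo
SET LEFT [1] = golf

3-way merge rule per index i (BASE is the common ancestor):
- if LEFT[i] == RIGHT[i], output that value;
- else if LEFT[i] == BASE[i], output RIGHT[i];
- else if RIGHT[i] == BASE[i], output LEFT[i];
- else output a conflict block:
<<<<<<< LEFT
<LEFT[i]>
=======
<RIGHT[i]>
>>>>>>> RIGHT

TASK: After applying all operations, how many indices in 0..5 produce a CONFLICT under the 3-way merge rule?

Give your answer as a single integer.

Final LEFT:  [echo, golf, foxtrot, golf, alpha, echo]
Final RIGHT: [bravo, golf, foxtrot, alpha, bravo, alpha]
i=0: L=echo, R=bravo=BASE -> take LEFT -> echo
i=1: L=golf R=golf -> agree -> golf
i=2: L=foxtrot R=foxtrot -> agree -> foxtrot
i=3: L=golf, R=alpha=BASE -> take LEFT -> golf
i=4: L=alpha, R=bravo=BASE -> take LEFT -> alpha
i=5: L=echo, R=alpha=BASE -> take LEFT -> echo
Conflict count: 0

Answer: 0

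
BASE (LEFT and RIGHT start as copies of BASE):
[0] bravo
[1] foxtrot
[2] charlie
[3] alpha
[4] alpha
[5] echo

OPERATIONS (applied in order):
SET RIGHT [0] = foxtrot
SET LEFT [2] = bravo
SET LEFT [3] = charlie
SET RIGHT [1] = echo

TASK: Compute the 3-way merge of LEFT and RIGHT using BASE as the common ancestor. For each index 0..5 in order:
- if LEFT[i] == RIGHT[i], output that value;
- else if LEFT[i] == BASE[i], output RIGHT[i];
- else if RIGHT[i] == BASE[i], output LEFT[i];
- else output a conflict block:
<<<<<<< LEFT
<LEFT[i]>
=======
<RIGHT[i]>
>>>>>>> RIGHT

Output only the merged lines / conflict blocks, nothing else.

Answer: foxtrot
echo
bravo
charlie
alpha
echo

Derivation:
Final LEFT:  [bravo, foxtrot, bravo, charlie, alpha, echo]
Final RIGHT: [foxtrot, echo, charlie, alpha, alpha, echo]
i=0: L=bravo=BASE, R=foxtrot -> take RIGHT -> foxtrot
i=1: L=foxtrot=BASE, R=echo -> take RIGHT -> echo
i=2: L=bravo, R=charlie=BASE -> take LEFT -> bravo
i=3: L=charlie, R=alpha=BASE -> take LEFT -> charlie
i=4: L=alpha R=alpha -> agree -> alpha
i=5: L=echo R=echo -> agree -> echo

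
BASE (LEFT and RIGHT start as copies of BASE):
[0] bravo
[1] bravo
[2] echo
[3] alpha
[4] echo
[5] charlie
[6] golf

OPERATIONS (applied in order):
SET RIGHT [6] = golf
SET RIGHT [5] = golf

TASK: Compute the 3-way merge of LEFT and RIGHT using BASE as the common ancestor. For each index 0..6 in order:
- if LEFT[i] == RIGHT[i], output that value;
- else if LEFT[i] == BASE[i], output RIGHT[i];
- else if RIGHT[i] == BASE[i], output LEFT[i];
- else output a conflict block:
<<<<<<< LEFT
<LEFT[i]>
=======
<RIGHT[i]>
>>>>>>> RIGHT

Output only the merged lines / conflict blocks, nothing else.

Answer: bravo
bravo
echo
alpha
echo
golf
golf

Derivation:
Final LEFT:  [bravo, bravo, echo, alpha, echo, charlie, golf]
Final RIGHT: [bravo, bravo, echo, alpha, echo, golf, golf]
i=0: L=bravo R=bravo -> agree -> bravo
i=1: L=bravo R=bravo -> agree -> bravo
i=2: L=echo R=echo -> agree -> echo
i=3: L=alpha R=alpha -> agree -> alpha
i=4: L=echo R=echo -> agree -> echo
i=5: L=charlie=BASE, R=golf -> take RIGHT -> golf
i=6: L=golf R=golf -> agree -> golf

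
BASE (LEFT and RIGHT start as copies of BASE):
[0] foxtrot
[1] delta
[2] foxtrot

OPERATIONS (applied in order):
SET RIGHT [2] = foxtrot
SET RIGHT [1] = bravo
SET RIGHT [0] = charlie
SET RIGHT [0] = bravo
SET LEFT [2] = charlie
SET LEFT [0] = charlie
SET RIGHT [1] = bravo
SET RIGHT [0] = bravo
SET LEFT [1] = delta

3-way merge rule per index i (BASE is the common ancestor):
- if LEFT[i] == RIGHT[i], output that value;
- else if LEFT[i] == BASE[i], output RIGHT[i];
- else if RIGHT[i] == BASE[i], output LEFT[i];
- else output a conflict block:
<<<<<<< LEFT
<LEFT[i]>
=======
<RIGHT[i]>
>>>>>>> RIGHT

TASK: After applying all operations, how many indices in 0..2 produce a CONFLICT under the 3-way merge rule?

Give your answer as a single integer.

Answer: 1

Derivation:
Final LEFT:  [charlie, delta, charlie]
Final RIGHT: [bravo, bravo, foxtrot]
i=0: BASE=foxtrot L=charlie R=bravo all differ -> CONFLICT
i=1: L=delta=BASE, R=bravo -> take RIGHT -> bravo
i=2: L=charlie, R=foxtrot=BASE -> take LEFT -> charlie
Conflict count: 1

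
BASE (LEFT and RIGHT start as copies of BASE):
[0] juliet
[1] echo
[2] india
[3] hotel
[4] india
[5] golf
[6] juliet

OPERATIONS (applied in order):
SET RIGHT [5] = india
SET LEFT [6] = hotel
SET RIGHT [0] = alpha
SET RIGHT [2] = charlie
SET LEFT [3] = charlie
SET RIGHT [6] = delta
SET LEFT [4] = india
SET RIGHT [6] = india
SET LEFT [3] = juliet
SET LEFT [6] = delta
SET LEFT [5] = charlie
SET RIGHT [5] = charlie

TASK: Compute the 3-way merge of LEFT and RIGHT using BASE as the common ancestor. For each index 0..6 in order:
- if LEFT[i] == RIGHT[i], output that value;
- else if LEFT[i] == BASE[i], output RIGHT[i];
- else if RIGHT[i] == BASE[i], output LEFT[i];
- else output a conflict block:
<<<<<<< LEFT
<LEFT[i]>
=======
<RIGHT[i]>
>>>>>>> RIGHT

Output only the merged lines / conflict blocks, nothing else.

Final LEFT:  [juliet, echo, india, juliet, india, charlie, delta]
Final RIGHT: [alpha, echo, charlie, hotel, india, charlie, india]
i=0: L=juliet=BASE, R=alpha -> take RIGHT -> alpha
i=1: L=echo R=echo -> agree -> echo
i=2: L=india=BASE, R=charlie -> take RIGHT -> charlie
i=3: L=juliet, R=hotel=BASE -> take LEFT -> juliet
i=4: L=india R=india -> agree -> india
i=5: L=charlie R=charlie -> agree -> charlie
i=6: BASE=juliet L=delta R=india all differ -> CONFLICT

Answer: alpha
echo
charlie
juliet
india
charlie
<<<<<<< LEFT
delta
=======
india
>>>>>>> RIGHT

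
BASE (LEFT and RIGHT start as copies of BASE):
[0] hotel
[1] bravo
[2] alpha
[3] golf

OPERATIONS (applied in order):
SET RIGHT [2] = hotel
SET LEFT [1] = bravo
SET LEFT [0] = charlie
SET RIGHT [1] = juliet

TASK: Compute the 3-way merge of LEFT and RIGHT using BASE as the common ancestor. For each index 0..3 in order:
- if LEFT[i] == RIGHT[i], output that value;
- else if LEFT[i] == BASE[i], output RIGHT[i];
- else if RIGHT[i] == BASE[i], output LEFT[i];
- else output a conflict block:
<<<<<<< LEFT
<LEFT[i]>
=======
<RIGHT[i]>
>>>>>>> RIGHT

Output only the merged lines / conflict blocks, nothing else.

Final LEFT:  [charlie, bravo, alpha, golf]
Final RIGHT: [hotel, juliet, hotel, golf]
i=0: L=charlie, R=hotel=BASE -> take LEFT -> charlie
i=1: L=bravo=BASE, R=juliet -> take RIGHT -> juliet
i=2: L=alpha=BASE, R=hotel -> take RIGHT -> hotel
i=3: L=golf R=golf -> agree -> golf

Answer: charlie
juliet
hotel
golf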